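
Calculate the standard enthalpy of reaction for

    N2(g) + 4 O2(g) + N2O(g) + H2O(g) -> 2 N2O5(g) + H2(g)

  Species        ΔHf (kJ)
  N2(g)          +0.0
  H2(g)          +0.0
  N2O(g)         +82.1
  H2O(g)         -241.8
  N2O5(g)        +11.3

Products: 2·(+11.3) + 1·(+0.0) = +22.6
Reactants: 1·(+0.0) + 4·(+0.0) + 1·(+82.1) + 1·(-241.8) = -159.7
ΔH°rxn = (+22.6) − (-159.7) = 182.3 kJ

ΔH°rxn = 182.3 kJ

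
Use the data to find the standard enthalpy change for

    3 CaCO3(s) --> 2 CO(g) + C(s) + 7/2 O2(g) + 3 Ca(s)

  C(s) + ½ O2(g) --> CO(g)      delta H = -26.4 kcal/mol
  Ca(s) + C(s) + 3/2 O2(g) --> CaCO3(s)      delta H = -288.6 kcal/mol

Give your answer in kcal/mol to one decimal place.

delta H = 813.0 kcal/mol

equation 1 × 2 (scale by 2 for the 2 CO(g)): (2)·(-26.4) = -52.8 kcal/mol
equation 2 reversed and × 3 (CaCO3(s) must end up as a reactant; ×3 to match 3 CaCO3(s) in the target): (-3)·(-288.6) = +865.8 kcal/mol
Summing the manipulated equations, delta H = (-52.8) + (+865.8) = 813.0 kcal/mol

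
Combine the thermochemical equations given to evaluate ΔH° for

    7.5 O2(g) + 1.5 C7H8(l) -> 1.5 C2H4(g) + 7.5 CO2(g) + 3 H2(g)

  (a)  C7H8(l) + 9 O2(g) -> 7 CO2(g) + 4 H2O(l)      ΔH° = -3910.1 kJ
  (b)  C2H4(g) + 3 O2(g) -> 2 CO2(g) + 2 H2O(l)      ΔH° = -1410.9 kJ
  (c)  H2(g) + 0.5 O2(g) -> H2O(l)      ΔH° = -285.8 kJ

(a) × 3/2: (3/2)·(-3910.1) = -5865.15 kJ
(b) reversed and × 3/2: (-3/2)·(-1410.9) = +2116.35 kJ
(c) reversed and × 3: (-3)·(-285.8) = +857.4 kJ
Since enthalpy is a state function, ΔH° = (3/2)·(-3910.1) + (-3/2)·(-1410.9) + (-3)·(-285.8) = -2891.4 kJ

ΔH° = -2891.4 kJ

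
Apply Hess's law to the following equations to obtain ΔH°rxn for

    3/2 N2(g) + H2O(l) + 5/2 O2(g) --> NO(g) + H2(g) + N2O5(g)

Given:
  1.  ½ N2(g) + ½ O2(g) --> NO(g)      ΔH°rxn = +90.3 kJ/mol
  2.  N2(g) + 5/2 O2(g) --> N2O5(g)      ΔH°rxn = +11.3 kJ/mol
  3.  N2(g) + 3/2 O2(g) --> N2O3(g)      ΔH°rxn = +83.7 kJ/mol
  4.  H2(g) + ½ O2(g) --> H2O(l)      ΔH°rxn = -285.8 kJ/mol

eq. 1 as written (NO(g) already on the product side): +90.3 kJ/mol
eq. 2 as written (N2O5(g) already on the product side): +11.3 kJ/mol
eq. 3: not needed (N2O3(g) appears nowhere else).
eq. 4 reversed (reverse to put H2O(l) on the reactant side): +285.8 kJ/mol
ΔH°rxn = (+90.3) + (+11.3) + (+285.8) = 387.4 kJ/mol

ΔH°rxn = 387.4 kJ/mol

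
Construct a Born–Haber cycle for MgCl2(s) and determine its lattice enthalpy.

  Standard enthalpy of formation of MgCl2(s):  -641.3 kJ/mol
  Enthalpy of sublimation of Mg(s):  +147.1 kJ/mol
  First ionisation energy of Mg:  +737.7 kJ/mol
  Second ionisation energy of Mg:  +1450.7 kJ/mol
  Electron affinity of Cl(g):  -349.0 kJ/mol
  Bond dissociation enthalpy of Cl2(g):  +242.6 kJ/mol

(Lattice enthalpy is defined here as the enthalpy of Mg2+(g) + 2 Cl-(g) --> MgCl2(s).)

ΔHf° = 1·ΔHsub + 1·(ΣIE) + 1·D(Cl2) + 2·EA + U
-641.3 = 1·(+147.1) + 1·(+2188.4) + 1·(+242.6) + 2·(-349.0) + U
U = -641.3 − (+1880.1) = -2521.4 kJ/mol

U = -2521.4 kJ/mol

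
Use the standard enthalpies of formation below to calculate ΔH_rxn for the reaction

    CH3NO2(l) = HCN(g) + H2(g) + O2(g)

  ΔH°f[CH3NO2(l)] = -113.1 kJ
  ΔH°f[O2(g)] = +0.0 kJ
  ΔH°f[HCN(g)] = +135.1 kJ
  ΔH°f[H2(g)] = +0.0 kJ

ΔH_rxn = 248.2 kJ

Products: 1·(+135.1) + 1·(+0.0) + 1·(+0.0) = +135.1
Reactants: 1·(-113.1) = -113.1
ΔH_rxn = (+135.1) − (-113.1) = 248.2 kJ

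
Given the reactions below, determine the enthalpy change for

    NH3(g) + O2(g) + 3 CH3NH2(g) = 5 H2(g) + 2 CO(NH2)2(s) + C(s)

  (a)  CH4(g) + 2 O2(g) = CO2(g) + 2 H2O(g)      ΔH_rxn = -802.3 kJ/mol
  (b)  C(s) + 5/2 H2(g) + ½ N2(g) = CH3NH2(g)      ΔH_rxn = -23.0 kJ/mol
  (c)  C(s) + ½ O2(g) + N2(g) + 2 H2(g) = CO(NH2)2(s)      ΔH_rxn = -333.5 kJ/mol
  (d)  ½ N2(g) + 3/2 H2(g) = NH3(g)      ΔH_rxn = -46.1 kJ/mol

ΔH_rxn = -551.9 kJ/mol

(a): not needed (CH4(g) appears nowhere else).
(b) reversed and × 3 (reverse to put CH3NH2(g) on the reactant side; scale by 3 for the 3 CH3NH2(g)): (-3)·(-23.0) = +69.0 kJ/mol
(c) × 2 (×2 to match 2 CO(NH2)2(s) in the target): (2)·(-333.5) = -667.0 kJ/mol
(d) reversed (NH3(g) must end up as a reactant): +46.1 kJ/mol
By Hess's law, ΔH_rxn = (-3)·(-23.0) + (2)·(-333.5) + (-1)·(-46.1) = -551.9 kJ/mol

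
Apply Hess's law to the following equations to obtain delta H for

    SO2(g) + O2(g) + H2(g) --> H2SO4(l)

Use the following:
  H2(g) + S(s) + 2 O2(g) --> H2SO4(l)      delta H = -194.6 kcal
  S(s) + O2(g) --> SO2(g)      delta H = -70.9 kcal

delta H = -123.7 kcal

equation 1 as written (H2SO4(l) already on the product side): -194.6 kcal
equation 2 reversed (reverse to put SO2(g) on the reactant side): +70.9 kcal
By Hess's law, delta H = (-194.6) + (+70.9) = -123.7 kcal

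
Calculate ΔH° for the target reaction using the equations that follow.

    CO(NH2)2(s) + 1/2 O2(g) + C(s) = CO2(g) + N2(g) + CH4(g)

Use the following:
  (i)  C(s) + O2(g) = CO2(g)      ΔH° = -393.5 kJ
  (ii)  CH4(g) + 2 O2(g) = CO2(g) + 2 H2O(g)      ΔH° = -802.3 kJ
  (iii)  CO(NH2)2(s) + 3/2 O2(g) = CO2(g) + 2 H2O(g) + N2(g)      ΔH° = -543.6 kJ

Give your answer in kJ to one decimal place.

(i) as written: -393.5 kJ
(ii) reversed: +802.3 kJ
(iii) as written: -543.6 kJ
ΔH° = (1)·(-393.5) + (-1)·(-802.3) + (1)·(-543.6) = -134.8 kJ

ΔH° = -134.8 kJ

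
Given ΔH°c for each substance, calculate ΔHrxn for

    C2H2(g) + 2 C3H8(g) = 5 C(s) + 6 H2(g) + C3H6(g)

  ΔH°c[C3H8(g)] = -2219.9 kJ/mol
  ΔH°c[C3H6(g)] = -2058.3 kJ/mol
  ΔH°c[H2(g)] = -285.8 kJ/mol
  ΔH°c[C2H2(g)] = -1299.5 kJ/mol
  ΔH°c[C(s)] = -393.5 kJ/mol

ΔHrxn = 1.3 kJ/mol

Using ΔH = Σ nΔHc°(reactants) − Σ nΔHc°(products):
= [1·(-1299.5) + 2·(-2219.9)] − [5·(-393.5) + 6·(-285.8) + 1·(-2058.3)]
= 1.3 kJ/mol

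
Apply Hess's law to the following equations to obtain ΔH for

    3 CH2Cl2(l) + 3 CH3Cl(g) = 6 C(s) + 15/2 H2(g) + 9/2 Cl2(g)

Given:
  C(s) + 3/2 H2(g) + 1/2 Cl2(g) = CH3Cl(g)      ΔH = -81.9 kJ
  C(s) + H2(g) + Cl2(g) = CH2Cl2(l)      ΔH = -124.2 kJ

equation 1 reversed and × 3 (CH3Cl(g) must end up as a reactant; scale by 3 for the 3 CH3Cl(g)): (-3)·(-81.9) = +245.7 kJ
equation 2 reversed and × 3 (CH2Cl2(l) must end up as a reactant; ×3 to match 3 CH2Cl2(l) in the target): (-3)·(-124.2) = +372.6 kJ
ΔH = (+245.7) + (+372.6) = 618.3 kJ

ΔH = 618.3 kJ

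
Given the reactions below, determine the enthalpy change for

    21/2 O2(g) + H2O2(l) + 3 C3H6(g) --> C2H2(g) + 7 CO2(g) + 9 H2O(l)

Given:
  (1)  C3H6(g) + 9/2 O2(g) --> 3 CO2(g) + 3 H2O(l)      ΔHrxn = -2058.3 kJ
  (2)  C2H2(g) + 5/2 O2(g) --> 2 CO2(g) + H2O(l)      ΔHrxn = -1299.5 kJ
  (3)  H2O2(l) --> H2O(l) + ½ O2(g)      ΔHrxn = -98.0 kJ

ΔHrxn = -4973.4 kJ

(1) × 3: (3)·(-2058.3) = -6174.9 kJ
(2) reversed: +1299.5 kJ
(3) as written: -98.0 kJ
Summing the manipulated equations, ΔHrxn = (-6174.9) + (+1299.5) + (-98.0) = -4973.4 kJ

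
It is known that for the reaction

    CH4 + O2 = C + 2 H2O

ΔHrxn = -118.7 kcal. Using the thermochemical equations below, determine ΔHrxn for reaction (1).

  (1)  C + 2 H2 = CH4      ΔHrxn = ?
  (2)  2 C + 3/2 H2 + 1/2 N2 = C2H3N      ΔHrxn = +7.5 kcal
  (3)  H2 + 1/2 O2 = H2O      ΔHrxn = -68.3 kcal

(1) reversed: contributes −x
(2): not needed.
(3) × 2: (2)·(-68.3) = -136.6 kcal
-118.7 = (-136.6) − x
x = (-118.7 − (-136.6)) / (-1) = -17.9 kcal

ΔHrxn = -17.9 kcal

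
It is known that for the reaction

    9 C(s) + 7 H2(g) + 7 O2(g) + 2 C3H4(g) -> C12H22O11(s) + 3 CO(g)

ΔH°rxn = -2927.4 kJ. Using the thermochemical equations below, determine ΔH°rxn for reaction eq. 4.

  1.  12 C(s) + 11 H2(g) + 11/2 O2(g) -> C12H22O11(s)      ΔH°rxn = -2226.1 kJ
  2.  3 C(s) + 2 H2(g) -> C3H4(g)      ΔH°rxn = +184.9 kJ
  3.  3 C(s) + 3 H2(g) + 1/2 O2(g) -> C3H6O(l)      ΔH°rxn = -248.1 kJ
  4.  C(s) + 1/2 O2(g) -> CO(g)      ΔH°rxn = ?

eq. 1 as written (C12H22O11(s) already on the product side): -2226.1 kJ
eq. 2 reversed and × 2 (C3H4(g) must end up as a reactant; scale by 2 for the 2 C3H4(g)): (-2)·(+184.9) = -369.8 kJ
eq. 3: not needed (C3H6O(l) appears nowhere else).
eq. 4 × 3 (×3 to match 3 CO(g) in the target): contributes 3·x
-2927.4 = (-2226.1) + (-369.8) + 3·x
x = (-2927.4 − (-2595.9)) / (3) = -110.5 kJ

ΔH°rxn = -110.5 kJ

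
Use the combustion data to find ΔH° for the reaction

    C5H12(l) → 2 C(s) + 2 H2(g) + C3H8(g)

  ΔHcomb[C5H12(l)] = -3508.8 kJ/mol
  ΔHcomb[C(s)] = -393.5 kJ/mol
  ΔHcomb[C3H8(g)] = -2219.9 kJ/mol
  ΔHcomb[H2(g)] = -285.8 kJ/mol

With combustion enthalpies, reactants minus products:
= [1·(-3508.8)] − [2·(-393.5) + 2·(-285.8) + 1·(-2219.9)]
= 69.7 kJ/mol

ΔH° = 69.7 kJ/mol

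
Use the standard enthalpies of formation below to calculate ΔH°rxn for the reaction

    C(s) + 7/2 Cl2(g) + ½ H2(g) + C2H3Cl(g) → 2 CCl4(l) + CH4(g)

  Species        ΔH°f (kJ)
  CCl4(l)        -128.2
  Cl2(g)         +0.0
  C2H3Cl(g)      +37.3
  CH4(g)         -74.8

Products: 2·(-128.2) + 1·(-74.8) = -331.2
Reactants: 1·(+0.0) + 7/2·(+0.0) + 1/2·(+0.0) + 1·(+37.3) = +37.3
ΔH°rxn = (-331.2) − (+37.3) = -368.5 kJ

ΔH°rxn = -368.5 kJ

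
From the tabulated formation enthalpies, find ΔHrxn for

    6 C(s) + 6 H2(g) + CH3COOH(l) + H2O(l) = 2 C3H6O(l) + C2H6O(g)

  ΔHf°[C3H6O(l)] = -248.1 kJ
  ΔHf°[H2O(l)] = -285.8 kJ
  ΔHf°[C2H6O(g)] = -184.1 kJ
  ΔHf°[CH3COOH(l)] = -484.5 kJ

Products: 2·(-248.1) + 1·(-184.1) = -680.3
Reactants: 6·(+0.0) + 6·(+0.0) + 1·(-484.5) + 1·(-285.8) = -770.3
ΔHrxn = (-680.3) − (-770.3) = 90.0 kJ

ΔHrxn = 90.0 kJ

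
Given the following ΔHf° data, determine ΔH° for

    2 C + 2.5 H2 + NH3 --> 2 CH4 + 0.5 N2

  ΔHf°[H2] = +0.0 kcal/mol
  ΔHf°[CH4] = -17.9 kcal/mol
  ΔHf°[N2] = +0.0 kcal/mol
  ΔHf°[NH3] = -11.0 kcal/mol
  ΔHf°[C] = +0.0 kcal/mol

ΔH°rxn = Σ nΔHf°(products) − Σ nΔHf°(reactants).
Products: 2·(-17.9) + 1/2·(+0.0) = -35.8
Reactants: 2·(+0.0) + 5/2·(+0.0) + 1·(-11.0) = -11.0
ΔH° = (-35.8) − (-11.0) = -24.8 kcal/mol

ΔH° = -24.8 kcal/mol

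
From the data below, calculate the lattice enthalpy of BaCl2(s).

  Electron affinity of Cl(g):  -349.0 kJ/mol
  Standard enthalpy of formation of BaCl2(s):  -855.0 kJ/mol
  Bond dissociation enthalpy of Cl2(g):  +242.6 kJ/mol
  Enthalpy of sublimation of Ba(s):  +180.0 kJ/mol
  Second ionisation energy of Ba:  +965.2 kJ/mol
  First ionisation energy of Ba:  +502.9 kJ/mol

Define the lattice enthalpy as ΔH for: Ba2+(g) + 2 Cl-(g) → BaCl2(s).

U = -2047.7 kJ/mol

ΔHf° = 1·ΔHsub + 1·(ΣIE) + 1·D(Cl2) + 2·EA + U
-855.0 = 1·(+180.0) + 1·(+1468.1) + 1·(+242.6) + 2·(-349.0) + U
U = -855.0 − (+1192.7) = -2047.7 kJ/mol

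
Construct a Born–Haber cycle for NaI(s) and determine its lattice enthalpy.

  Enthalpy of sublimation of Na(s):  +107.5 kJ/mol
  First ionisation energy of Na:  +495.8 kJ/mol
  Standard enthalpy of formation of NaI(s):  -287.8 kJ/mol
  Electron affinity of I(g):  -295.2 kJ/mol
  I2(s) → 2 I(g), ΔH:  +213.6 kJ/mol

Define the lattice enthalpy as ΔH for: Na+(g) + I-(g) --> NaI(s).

U = -702.7 kJ/mol

ΔHf° = 1·ΔHsub + 1·(ΣIE) + 1/2·D(I2) + 1·EA + U
-287.8 = 1·(+107.5) + 1·(+495.8) + 1/2·(+213.6) + 1·(-295.2) + U
U = -287.8 − (+414.9) = -702.7 kJ/mol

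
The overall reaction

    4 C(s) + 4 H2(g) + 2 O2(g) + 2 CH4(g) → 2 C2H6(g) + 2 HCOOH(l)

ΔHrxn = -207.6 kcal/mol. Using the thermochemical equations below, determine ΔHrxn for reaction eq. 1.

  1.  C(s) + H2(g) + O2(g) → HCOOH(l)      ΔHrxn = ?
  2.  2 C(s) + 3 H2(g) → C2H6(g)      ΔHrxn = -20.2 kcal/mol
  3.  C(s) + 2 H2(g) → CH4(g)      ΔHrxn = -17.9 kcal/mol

eq. 1 × 2: contributes 2·x
eq. 2 × 2: (2)·(-20.2) = -40.4 kcal/mol
eq. 3 reversed and × 2: (-2)·(-17.9) = +35.8 kcal/mol
-207.6 = (-40.4) + (+35.8) + 2·x
x = (-207.6 − (-4.6)) / (2) = -101.5 kcal/mol

ΔHrxn = -101.5 kcal/mol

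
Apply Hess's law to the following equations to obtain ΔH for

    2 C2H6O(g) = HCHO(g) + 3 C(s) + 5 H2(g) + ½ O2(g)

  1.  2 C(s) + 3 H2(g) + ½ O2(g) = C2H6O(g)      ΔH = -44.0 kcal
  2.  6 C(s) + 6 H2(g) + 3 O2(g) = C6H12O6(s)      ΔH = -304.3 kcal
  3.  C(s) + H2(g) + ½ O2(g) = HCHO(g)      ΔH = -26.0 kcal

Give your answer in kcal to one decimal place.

eq. 1 reversed and × 2: (-2)·(-44.0) = +88.0 kcal
eq. 2: not needed.
eq. 3 as written: -26.0 kcal
ΔH = (-2)·(-44.0) + (1)·(-26.0) = 62.0 kcal

ΔH = 62.0 kcal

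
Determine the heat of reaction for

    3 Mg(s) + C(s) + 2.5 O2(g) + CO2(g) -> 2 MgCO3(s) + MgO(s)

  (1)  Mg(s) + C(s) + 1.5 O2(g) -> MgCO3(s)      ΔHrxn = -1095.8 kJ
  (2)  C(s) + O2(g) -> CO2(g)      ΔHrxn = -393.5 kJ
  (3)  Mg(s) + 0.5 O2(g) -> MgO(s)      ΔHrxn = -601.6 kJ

(1) × 2: (2)·(-1095.8) = -2191.6 kJ
(2) reversed: +393.5 kJ
(3) as written: -601.6 kJ
By Hess's law, ΔHrxn = (-2191.6) + (+393.5) + (-601.6) = -2399.7 kJ

ΔHrxn = -2399.7 kJ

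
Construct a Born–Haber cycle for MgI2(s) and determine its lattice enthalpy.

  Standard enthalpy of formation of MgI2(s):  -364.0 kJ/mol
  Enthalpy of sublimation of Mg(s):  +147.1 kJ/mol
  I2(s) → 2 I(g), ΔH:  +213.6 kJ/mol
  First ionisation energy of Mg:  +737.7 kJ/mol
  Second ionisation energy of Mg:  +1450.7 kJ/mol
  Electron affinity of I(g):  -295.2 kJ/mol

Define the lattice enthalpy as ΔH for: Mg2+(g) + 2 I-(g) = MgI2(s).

U = -2322.7 kJ/mol

ΔHf° = 1·ΔHsub + 1·(ΣIE) + 1·D(I2) + 2·EA + U
-364.0 = 1·(+147.1) + 1·(+2188.4) + 1·(+213.6) + 2·(-295.2) + U
U = -364.0 − (+1958.7) = -2322.7 kJ/mol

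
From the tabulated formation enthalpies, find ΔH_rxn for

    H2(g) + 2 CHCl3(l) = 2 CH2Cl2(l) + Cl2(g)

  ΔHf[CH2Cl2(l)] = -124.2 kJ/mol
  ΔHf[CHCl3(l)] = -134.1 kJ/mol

ΔH_rxn = 19.8 kJ/mol

ΔH°rxn = Σ nΔHf°(products) − Σ nΔHf°(reactants).
Products: 2·(-124.2) + 1·(+0.0) = -248.4
Reactants: 1·(+0.0) + 2·(-134.1) = -268.2
ΔH_rxn = (-248.4) − (-268.2) = 19.8 kJ/mol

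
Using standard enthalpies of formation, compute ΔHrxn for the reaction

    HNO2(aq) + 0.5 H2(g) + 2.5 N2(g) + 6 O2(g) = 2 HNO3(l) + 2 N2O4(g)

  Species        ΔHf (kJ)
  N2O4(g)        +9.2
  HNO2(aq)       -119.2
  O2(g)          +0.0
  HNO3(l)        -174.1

ΔHrxn = -210.6 kJ

Products: 2·(-174.1) + 2·(+9.2) = -329.8
Reactants: 1·(-119.2) + 1/2·(+0.0) + 5/2·(+0.0) + 6·(+0.0) = -119.2
ΔHrxn = (-329.8) − (-119.2) = -210.6 kJ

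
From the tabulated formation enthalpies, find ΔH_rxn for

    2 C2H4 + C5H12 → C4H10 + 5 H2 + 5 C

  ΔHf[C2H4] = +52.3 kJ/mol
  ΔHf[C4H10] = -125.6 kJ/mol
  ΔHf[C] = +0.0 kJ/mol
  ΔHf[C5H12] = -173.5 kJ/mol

ΔH_rxn = -56.7 kJ/mol

ΔH°rxn = Σ nΔHf°(products) − Σ nΔHf°(reactants).
Products: 1·(-125.6) + 5·(+0.0) + 5·(+0.0) = -125.6
Reactants: 2·(+52.3) + 1·(-173.5) = -68.9
ΔH_rxn = (-125.6) − (-68.9) = -56.7 kJ/mol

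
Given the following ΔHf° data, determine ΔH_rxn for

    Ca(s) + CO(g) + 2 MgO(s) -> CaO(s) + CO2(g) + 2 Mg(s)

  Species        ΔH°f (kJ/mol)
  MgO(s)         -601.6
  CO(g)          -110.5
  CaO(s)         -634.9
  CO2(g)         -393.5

ΔH°rxn = Σ nΔHf°(products) − Σ nΔHf°(reactants).
Products: 1·(-634.9) + 1·(-393.5) + 2·(+0.0) = -1028.4
Reactants: 1·(+0.0) + 1·(-110.5) + 2·(-601.6) = -1313.7
ΔH_rxn = (-1028.4) − (-1313.7) = 285.3 kJ/mol

ΔH_rxn = 285.3 kJ/mol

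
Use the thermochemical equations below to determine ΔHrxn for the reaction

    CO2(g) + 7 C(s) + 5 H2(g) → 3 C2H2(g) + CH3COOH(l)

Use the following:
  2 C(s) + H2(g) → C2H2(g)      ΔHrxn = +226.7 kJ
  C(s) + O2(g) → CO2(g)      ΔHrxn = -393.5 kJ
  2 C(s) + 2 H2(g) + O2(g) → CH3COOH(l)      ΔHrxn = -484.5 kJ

ΔHrxn = 589.1 kJ

equation 1 × 3 (scale by 3 for the 3 C2H2(g)): (3)·(+226.7) = +680.1 kJ
equation 2 reversed (CO2(g) must end up as a reactant): +393.5 kJ
equation 3 as written (CH3COOH(l) already on the product side): -484.5 kJ
Combining the equations, ΔHrxn = (3)·(+226.7) + (-1)·(-393.5) + (1)·(-484.5) = 589.1 kJ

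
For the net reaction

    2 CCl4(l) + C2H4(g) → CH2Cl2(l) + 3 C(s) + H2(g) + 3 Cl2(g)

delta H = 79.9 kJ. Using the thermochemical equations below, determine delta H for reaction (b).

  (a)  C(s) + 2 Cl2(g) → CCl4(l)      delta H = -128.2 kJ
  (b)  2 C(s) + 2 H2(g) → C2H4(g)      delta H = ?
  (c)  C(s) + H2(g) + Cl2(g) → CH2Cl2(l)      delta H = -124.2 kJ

(a) reversed and × 2 (CCl4(l) must end up as a reactant; scale by 2 for the 2 CCl4(l)): (-2)·(-128.2) = +256.4 kJ
(b) reversed (C2H4(g) must end up as a reactant): contributes −x
(c) as written (CH2Cl2(l) already on the product side): -124.2 kJ
+79.9 = (+256.4) + (-124.2) − x
x = (+79.9 − (+132.2)) / (-1) = 52.3 kJ

delta H = 52.3 kJ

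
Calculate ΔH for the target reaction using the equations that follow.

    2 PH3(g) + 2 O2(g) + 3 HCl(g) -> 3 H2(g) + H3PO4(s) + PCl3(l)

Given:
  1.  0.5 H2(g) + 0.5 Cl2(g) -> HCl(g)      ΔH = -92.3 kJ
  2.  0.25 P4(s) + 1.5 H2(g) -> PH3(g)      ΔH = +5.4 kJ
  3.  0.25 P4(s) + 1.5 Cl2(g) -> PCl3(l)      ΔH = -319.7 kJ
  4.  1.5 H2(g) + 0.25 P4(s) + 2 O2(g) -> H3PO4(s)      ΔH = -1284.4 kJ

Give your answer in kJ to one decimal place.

ΔH = -1338.0 kJ

eq. 1 reversed and × 3 (reverse to put HCl(g) on the reactant side; ×3 to match 3 HCl(g) in the target): (-3)·(-92.3) = +276.9 kJ
eq. 2 reversed and × 2 (PH3(g) must end up as a reactant; scale by 2 for the 2 PH3(g)): (-2)·(+5.4) = -10.8 kJ
eq. 3 as written (PCl3(l) already on the product side): -319.7 kJ
eq. 4 as written (H3PO4(s) already on the product side): -1284.4 kJ
ΔH = (-3)·(-92.3) + (-2)·(+5.4) + (1)·(-319.7) + (1)·(-1284.4) = -1338.0 kJ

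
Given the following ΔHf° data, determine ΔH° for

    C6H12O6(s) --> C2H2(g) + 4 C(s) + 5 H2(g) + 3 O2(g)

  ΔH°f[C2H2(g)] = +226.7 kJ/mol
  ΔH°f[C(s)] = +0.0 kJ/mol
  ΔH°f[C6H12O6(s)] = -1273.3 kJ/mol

ΔH°rxn = Σ nΔHf°(products) − Σ nΔHf°(reactants).
Products: 1·(+226.7) + 4·(+0.0) + 5·(+0.0) + 3·(+0.0) = +226.7
Reactants: 1·(-1273.3) = -1273.3
ΔH° = (+226.7) − (-1273.3) = 1500.0 kJ/mol

ΔH° = 1500.0 kJ/mol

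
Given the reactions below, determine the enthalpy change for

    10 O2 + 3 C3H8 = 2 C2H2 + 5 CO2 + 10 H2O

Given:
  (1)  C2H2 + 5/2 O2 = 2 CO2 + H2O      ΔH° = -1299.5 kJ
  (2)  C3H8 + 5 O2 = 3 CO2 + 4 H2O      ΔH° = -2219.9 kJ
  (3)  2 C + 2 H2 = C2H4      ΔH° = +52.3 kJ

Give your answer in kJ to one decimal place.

(1) reversed and × 2 (C2H2 must end up as a product; ×2 to match 2 C2H2 in the target): (-2)·(-1299.5) = +2599.0 kJ
(2) × 3 (scale by 3 for the 3 C3H8): (3)·(-2219.9) = -6659.7 kJ
(3): not needed (H2 appears nowhere else).
Combining the equations, ΔH° = (-2)·(-1299.5) + (3)·(-2219.9) = -4060.7 kJ

ΔH° = -4060.7 kJ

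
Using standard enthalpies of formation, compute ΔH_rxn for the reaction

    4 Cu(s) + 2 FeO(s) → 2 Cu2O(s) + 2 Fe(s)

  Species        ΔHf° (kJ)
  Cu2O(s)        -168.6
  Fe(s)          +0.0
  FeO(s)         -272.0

ΔH_rxn = 206.8 kJ

Products: 2·(-168.6) + 2·(+0.0) = -337.2
Reactants: 4·(+0.0) + 2·(-272.0) = -544.0
ΔH_rxn = (-337.2) − (-544.0) = 206.8 kJ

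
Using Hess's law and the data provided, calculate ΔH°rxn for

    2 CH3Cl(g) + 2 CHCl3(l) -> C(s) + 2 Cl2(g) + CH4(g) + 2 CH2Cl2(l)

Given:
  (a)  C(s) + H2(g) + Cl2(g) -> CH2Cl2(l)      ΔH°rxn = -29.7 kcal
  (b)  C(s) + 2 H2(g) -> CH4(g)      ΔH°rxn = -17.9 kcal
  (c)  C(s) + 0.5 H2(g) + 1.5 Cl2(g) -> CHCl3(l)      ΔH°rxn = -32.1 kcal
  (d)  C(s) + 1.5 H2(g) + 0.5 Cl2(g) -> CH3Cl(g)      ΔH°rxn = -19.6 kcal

ΔH°rxn = 26.1 kcal

(a) × 2 (×2 to match 2 CH2Cl2(l) in the target): (2)·(-29.7) = -59.4 kcal
(b) as written (CH4(g) already on the product side): -17.9 kcal
(c) reversed and × 2 (CHCl3(l) must end up as a reactant; ×2 to match 2 CHCl3(l) in the target): (-2)·(-32.1) = +64.2 kcal
(d) reversed and × 2 (CH3Cl(g) must end up as a reactant; scale by 2 for the 2 CH3Cl(g)): (-2)·(-19.6) = +39.2 kcal
Combining the equations, ΔH°rxn = (-59.4) + (-17.9) + (+64.2) + (+39.2) = 26.1 kcal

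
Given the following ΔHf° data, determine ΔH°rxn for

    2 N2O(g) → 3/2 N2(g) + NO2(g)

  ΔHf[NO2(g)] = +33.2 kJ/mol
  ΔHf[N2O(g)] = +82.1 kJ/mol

Products: 3/2·(+0.0) + 1·(+33.2) = +33.2
Reactants: 2·(+82.1) = +164.2
ΔH°rxn = (+33.2) − (+164.2) = -131.0 kJ/mol

ΔH°rxn = -131.0 kJ/mol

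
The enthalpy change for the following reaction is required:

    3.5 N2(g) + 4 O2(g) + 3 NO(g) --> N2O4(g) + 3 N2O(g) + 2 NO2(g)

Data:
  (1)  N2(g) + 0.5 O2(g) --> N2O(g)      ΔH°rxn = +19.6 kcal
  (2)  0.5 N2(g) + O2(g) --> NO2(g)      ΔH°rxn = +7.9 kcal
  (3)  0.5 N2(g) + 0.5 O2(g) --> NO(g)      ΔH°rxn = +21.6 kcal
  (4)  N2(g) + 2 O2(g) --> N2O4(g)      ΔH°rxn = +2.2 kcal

ΔH°rxn = 12.0 kcal

(1) × 3 (×3 to match 3 N2O(g) in the target): (3)·(+19.6) = +58.8 kcal
(2) × 2 (×2 to match 2 NO2(g) in the target): (2)·(+7.9) = +15.8 kcal
(3) reversed and × 3 (reverse to put NO(g) on the reactant side; ×3 to match 3 NO(g) in the target): (-3)·(+21.6) = -64.8 kcal
(4) as written (N2O4(g) already on the product side): +2.2 kcal
Combining the equations, ΔH°rxn = (3)·(+19.6) + (2)·(+7.9) + (-3)·(+21.6) + (1)·(+2.2) = 12.0 kcal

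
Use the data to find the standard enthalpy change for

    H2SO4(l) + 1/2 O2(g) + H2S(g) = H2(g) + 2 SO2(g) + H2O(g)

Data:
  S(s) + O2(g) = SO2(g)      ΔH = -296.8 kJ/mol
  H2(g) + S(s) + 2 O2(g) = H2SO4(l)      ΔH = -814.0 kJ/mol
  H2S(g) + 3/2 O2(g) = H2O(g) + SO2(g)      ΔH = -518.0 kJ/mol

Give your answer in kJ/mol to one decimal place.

equation 1 as written: -296.8 kJ/mol
equation 2 reversed (reverse to put H2SO4(l) on the reactant side): +814.0 kJ/mol
equation 3 as written (H2S(g) already on the reactant side): -518.0 kJ/mol
Since enthalpy is a state function, ΔH = (1)·(-296.8) + (-1)·(-814.0) + (1)·(-518.0) = -0.8 kJ/mol

ΔH = -0.8 kJ/mol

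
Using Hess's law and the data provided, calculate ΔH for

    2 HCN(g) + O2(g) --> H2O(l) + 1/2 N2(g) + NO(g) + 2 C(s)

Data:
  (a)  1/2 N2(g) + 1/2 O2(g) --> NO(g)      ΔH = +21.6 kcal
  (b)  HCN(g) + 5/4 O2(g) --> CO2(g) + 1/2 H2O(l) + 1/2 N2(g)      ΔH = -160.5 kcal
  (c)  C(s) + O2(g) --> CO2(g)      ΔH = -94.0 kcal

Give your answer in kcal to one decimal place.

ΔH = -111.4 kcal

(a) as written (NO(g) already on the product side): +21.6 kcal
(b) × 2 (scale by 2 for the 2 HCN(g)): (2)·(-160.5) = -321.0 kcal
(c) reversed and × 2 (reverse to put C(s) on the product side; ×2 to match 2 C(s) in the target): (-2)·(-94.0) = +188.0 kcal
Since enthalpy is a state function, ΔH = (1)·(+21.6) + (2)·(-160.5) + (-2)·(-94.0) = -111.4 kcal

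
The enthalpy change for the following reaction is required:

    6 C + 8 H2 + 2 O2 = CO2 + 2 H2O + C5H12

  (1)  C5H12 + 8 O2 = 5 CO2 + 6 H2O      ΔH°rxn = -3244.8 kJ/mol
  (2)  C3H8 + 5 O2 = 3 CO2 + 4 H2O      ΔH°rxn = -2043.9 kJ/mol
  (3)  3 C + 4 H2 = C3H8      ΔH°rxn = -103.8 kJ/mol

(1) reversed (reverse to put C5H12 on the product side): +3244.8 kJ/mol
(2) × 2: (2)·(-2043.9) = -4087.8 kJ/mol
(3) × 2 (×2 to match 6 C in the target): (2)·(-103.8) = -207.6 kJ/mol
Since enthalpy is a state function, ΔH°rxn = (+3244.8) + (-4087.8) + (-207.6) = -1050.6 kJ/mol

ΔH°rxn = -1050.6 kJ/mol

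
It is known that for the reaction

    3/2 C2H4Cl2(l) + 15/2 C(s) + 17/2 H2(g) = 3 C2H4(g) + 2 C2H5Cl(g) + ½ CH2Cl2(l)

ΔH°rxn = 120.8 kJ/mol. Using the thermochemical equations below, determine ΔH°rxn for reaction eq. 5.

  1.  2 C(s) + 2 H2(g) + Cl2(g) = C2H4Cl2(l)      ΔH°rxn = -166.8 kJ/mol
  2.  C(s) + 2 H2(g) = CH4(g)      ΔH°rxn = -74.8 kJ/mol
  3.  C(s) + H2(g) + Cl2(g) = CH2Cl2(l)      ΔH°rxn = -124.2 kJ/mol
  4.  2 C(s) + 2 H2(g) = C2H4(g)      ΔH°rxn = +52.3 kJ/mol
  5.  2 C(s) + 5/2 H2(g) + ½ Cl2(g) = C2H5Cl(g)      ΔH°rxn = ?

ΔH°rxn = -112.1 kJ/mol

eq. 1 reversed and × 3/2 (C2H4Cl2(l) must end up as a reactant; scale by 3/2 for the 3/2 C2H4Cl2(l)): (-3/2)·(-166.8) = +250.2 kJ/mol
eq. 2: not needed (CH4(g) appears nowhere else).
eq. 3 × 1/2 (scale by 1/2 for the 1/2 CH2Cl2(l)): (1/2)·(-124.2) = -62.1 kJ/mol
eq. 4 × 3 (scale by 3 for the 3 C2H4(g)): (3)·(+52.3) = +156.9 kJ/mol
eq. 5 × 2 (×2 to match 2 C2H5Cl(g) in the target): contributes 2·x
+120.8 = (+250.2) + (-62.1) + (+156.9) + 2·x
x = (+120.8 − (+345.0)) / (2) = -112.1 kJ/mol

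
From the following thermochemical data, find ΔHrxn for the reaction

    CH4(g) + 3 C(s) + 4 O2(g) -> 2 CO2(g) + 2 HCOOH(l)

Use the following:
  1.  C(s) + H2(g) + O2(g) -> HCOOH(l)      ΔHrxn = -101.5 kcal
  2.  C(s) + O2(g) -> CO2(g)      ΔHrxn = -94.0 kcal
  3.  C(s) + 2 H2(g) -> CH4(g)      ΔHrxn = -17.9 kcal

eq. 1 × 2: (2)·(-101.5) = -203.0 kcal
eq. 2 × 2: (2)·(-94.0) = -188.0 kcal
eq. 3 reversed: +17.9 kcal
By Hess's law, ΔHrxn = (-203.0) + (-188.0) + (+17.9) = -373.1 kcal

ΔHrxn = -373.1 kcal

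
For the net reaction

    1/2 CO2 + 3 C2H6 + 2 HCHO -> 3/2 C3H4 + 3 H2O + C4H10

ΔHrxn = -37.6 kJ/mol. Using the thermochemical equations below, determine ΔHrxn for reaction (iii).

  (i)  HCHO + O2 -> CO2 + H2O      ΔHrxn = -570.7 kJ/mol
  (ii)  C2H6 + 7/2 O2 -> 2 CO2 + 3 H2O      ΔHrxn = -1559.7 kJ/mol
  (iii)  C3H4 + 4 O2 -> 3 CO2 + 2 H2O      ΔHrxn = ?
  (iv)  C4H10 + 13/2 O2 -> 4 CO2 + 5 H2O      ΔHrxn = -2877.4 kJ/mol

ΔHrxn = -1937.0 kJ/mol

(i) × 2: (2)·(-570.7) = -1141.4 kJ/mol
(ii) × 3: (3)·(-1559.7) = -4679.1 kJ/mol
(iii) reversed and × 3/2: contributes −3/2·x
(iv) reversed: +2877.4 kJ/mol
-37.6 = (-1141.4) + (-4679.1) + (+2877.4) − 3/2·x
x = (-37.6 − (-2943.1)) / (-3/2) = -1937.0 kJ/mol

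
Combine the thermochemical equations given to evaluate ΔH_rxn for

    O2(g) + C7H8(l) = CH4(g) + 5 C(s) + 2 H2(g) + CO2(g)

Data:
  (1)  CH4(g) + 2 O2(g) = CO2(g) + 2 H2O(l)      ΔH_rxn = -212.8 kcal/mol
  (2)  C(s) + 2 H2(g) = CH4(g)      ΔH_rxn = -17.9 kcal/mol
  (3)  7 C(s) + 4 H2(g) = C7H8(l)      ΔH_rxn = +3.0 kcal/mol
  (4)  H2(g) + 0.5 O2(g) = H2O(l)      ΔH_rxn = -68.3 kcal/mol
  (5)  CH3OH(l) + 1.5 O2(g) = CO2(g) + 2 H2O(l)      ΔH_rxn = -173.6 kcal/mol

(1) as written: -212.8 kcal/mol
(2) × 2: (2)·(-17.9) = -35.8 kcal/mol
(3) reversed: -3.0 kcal/mol
(4) reversed and × 2: (-2)·(-68.3) = +136.6 kcal/mol
(5): not needed.
ΔH_rxn = (1)·(-212.8) + (2)·(-17.9) + (-1)·(+3.0) + (-2)·(-68.3) = -115.0 kcal/mol

ΔH_rxn = -115.0 kcal/mol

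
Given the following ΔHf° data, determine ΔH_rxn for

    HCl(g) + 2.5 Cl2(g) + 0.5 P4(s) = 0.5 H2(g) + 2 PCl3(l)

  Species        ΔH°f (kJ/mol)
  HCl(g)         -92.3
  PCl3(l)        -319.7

ΔH°rxn = Σ nΔHf°(products) − Σ nΔHf°(reactants).
Products: 1/2·(+0.0) + 2·(-319.7) = -639.4
Reactants: 1·(-92.3) + 5/2·(+0.0) + 1/2·(+0.0) = -92.3
ΔH_rxn = (-639.4) − (-92.3) = -547.1 kJ/mol

ΔH_rxn = -547.1 kJ/mol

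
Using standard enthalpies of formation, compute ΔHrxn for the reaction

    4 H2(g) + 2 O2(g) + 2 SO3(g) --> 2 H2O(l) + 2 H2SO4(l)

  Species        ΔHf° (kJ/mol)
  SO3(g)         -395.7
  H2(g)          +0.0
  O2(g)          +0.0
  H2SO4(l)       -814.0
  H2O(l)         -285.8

Products: 2·(-285.8) + 2·(-814.0) = -2199.6
Reactants: 4·(+0.0) + 2·(+0.0) + 2·(-395.7) = -791.4
ΔHrxn = (-2199.6) − (-791.4) = -1408.2 kJ/mol

ΔHrxn = -1408.2 kJ/mol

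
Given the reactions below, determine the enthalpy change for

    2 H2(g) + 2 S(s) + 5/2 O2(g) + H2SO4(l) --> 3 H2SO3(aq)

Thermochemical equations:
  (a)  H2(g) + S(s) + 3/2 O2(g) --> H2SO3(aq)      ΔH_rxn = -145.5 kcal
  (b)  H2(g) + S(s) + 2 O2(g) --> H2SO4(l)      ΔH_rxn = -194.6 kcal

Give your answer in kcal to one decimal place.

(a) × 3 (scale by 3 for the 3 H2SO3(aq)): (3)·(-145.5) = -436.5 kcal
(b) reversed (reverse to put H2SO4(l) on the reactant side): +194.6 kcal
ΔH_rxn = (-436.5) + (+194.6) = -241.9 kcal

ΔH_rxn = -241.9 kcal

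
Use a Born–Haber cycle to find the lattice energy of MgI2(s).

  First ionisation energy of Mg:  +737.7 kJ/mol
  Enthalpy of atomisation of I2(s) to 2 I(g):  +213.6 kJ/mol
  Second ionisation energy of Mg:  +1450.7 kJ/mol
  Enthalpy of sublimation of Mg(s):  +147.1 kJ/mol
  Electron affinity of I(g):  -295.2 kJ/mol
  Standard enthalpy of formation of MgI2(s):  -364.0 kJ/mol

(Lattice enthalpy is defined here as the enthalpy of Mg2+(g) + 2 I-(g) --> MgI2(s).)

ΔHf° = 1·ΔHsub + 1·(ΣIE) + 1·D(I2) + 2·EA + U
-364.0 = 1·(+147.1) + 1·(+2188.4) + 1·(+213.6) + 2·(-295.2) + U
U = -364.0 − (+1958.7) = -2322.7 kJ/mol

U = -2322.7 kJ/mol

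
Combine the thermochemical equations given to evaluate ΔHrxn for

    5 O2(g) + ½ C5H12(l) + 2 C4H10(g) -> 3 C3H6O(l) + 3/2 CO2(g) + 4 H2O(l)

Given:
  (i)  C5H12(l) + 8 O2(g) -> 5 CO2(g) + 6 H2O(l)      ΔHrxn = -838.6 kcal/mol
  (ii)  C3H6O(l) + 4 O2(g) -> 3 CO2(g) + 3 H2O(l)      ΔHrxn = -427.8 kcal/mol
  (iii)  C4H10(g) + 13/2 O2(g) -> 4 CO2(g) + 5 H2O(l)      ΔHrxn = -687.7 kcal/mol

(i) × 1/2 (scale by 1/2 for the 1/2 C5H12(l)): (1/2)·(-838.6) = -419.3 kcal/mol
(ii) reversed and × 3 (C3H6O(l) must end up as a product; scale by 3 for the 3 C3H6O(l)): (-3)·(-427.8) = +1283.4 kcal/mol
(iii) × 2 (×2 to match 2 C4H10(g) in the target): (2)·(-687.7) = -1375.4 kcal/mol
Summing the manipulated equations, ΔHrxn = (-419.3) + (+1283.4) + (-1375.4) = -511.3 kcal/mol

ΔHrxn = -511.3 kcal/mol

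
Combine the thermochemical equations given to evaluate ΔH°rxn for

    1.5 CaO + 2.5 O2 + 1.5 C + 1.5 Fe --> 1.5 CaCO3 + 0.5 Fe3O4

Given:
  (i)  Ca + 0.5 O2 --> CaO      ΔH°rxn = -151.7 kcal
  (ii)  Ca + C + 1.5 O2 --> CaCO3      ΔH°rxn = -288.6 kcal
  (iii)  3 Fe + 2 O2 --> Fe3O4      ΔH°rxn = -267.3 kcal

ΔH°rxn = -339.0 kcal

(i) reversed and × 3/2: (-3/2)·(-151.7) = +227.55 kcal
(ii) × 3/2: (3/2)·(-288.6) = -432.9 kcal
(iii) × 1/2: (1/2)·(-267.3) = -133.65 kcal
Summing the manipulated equations, ΔH°rxn = (-3/2)·(-151.7) + (3/2)·(-288.6) + (1/2)·(-267.3) = -339.0 kcal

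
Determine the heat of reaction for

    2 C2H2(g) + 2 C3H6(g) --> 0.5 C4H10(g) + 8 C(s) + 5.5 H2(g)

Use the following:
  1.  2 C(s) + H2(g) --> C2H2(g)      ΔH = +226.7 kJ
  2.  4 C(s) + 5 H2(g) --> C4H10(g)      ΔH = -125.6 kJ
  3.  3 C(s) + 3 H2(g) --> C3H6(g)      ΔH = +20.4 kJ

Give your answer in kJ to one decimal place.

ΔH = -557.0 kJ

eq. 1 reversed and × 2: (-2)·(+226.7) = -453.4 kJ
eq. 2 × 1/2: (1/2)·(-125.6) = -62.8 kJ
eq. 3 reversed and × 2: (-2)·(+20.4) = -40.8 kJ
By Hess's law, ΔH = (-453.4) + (-62.8) + (-40.8) = -557.0 kJ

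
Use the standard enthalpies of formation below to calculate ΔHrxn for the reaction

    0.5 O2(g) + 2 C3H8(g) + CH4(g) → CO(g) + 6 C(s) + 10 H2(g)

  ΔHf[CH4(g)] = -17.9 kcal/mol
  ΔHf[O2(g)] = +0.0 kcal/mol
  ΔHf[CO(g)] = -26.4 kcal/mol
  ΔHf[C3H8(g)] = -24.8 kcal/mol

ΔHrxn = 41.1 kcal/mol

Products: 1·(-26.4) + 6·(+0.0) + 10·(+0.0) = -26.4
Reactants: 1/2·(+0.0) + 2·(-24.8) + 1·(-17.9) = -67.5
ΔHrxn = (-26.4) − (-67.5) = 41.1 kcal/mol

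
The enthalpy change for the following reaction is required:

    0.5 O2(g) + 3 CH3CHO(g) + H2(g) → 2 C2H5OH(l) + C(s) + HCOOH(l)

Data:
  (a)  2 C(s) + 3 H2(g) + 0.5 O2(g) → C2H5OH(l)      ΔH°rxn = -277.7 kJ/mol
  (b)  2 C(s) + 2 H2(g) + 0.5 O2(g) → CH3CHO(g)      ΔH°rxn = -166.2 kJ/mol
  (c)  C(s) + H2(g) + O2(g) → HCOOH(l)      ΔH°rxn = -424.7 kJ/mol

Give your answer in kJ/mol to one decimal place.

(a) × 2: (2)·(-277.7) = -555.4 kJ/mol
(b) reversed and × 3: (-3)·(-166.2) = +498.6 kJ/mol
(c) as written: -424.7 kJ/mol
ΔH°rxn = (-555.4) + (+498.6) + (-424.7) = -481.5 kJ/mol

ΔH°rxn = -481.5 kJ/mol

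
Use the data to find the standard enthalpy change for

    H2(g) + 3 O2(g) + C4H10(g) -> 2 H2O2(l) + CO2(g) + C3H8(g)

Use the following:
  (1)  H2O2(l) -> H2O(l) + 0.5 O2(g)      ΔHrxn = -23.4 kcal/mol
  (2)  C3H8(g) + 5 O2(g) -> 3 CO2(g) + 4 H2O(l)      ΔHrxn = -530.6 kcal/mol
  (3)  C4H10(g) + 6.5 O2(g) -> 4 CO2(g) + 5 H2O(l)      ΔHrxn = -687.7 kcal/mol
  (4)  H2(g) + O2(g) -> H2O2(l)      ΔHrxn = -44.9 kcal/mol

ΔHrxn = -178.6 kcal/mol

(1) reversed: +23.4 kcal/mol
(2) reversed (C3H8(g) must end up as a product): +530.6 kcal/mol
(3) as written (C4H10(g) already on the reactant side): -687.7 kcal/mol
(4) as written (H2(g) already on the reactant side): -44.9 kcal/mol
Combining the equations, ΔHrxn = (-1)·(-23.4) + (-1)·(-530.6) + (1)·(-687.7) + (1)·(-44.9) = -178.6 kcal/mol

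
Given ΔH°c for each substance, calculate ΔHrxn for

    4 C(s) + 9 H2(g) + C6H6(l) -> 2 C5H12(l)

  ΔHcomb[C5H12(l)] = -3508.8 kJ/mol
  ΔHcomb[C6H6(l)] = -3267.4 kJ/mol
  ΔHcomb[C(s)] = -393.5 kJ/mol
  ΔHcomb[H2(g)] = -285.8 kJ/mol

Using ΔH = Σ nΔHc°(reactants) − Σ nΔHc°(products):
= [4·(-393.5) + 9·(-285.8) + 1·(-3267.4)] − [2·(-3508.8)]
= -396.0 kJ/mol

ΔHrxn = -396.0 kJ/mol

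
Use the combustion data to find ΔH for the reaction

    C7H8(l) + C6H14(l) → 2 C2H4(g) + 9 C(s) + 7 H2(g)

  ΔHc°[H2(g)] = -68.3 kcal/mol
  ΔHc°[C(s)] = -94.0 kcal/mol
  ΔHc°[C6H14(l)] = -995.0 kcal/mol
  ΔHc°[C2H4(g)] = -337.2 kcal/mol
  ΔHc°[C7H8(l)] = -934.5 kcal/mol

ΔH = 69.0 kcal/mol

With combustion enthalpies, reactants minus products:
= [1·(-934.5) + 1·(-995.0)] − [2·(-337.2) + 9·(-94.0) + 7·(-68.3)]
= 69.0 kcal/mol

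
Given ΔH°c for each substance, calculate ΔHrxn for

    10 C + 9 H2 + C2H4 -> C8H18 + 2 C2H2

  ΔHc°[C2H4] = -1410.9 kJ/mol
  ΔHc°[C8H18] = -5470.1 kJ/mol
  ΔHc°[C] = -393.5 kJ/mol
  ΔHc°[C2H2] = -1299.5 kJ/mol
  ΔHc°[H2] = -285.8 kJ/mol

Using ΔH = Σ nΔHc°(reactants) − Σ nΔHc°(products):
= [10·(-393.5) + 9·(-285.8) + 1·(-1410.9)] − [1·(-5470.1) + 2·(-1299.5)]
= 151.0 kJ/mol

ΔHrxn = 151.0 kJ/mol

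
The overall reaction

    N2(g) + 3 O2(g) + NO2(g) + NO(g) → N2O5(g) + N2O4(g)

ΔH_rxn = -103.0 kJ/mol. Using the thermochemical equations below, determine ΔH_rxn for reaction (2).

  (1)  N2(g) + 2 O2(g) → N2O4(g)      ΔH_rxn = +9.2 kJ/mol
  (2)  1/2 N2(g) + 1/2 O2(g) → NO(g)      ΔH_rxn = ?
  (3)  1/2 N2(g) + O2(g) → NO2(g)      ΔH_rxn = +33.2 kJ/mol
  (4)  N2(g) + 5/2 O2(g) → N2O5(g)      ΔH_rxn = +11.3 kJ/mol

(1) as written (N2O4(g) already on the product side): +9.2 kJ/mol
(2) reversed (NO(g) must end up as a reactant): contributes −x
(3) reversed (NO2(g) must end up as a reactant): -33.2 kJ/mol
(4) as written (N2O5(g) already on the product side): +11.3 kJ/mol
-103.0 = (+9.2) + (-33.2) + (+11.3) − x
x = (-103.0 − (-12.7)) / (-1) = 90.3 kJ/mol

ΔH_rxn = 90.3 kJ/mol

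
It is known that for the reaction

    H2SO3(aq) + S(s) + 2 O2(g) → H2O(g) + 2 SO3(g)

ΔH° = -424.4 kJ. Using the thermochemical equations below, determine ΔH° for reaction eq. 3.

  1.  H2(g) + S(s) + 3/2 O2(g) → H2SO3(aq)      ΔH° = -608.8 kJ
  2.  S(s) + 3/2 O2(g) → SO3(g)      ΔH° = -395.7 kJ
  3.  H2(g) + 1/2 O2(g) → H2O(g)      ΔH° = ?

eq. 1 reversed: +608.8 kJ
eq. 2 × 2: (2)·(-395.7) = -791.4 kJ
eq. 3 as written: contributes x
-424.4 = (+608.8) + (-791.4) + x
x = (-424.4 − (-182.6)) / (1) = -241.8 kJ

ΔH° = -241.8 kJ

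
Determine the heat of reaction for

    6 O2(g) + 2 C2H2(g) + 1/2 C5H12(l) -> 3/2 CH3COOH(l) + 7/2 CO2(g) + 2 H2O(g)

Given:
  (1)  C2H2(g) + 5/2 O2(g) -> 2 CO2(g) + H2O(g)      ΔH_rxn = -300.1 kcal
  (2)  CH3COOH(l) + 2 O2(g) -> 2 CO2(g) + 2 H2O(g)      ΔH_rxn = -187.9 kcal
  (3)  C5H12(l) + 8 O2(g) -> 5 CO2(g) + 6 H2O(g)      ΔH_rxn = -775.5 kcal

(1) × 2 (scale by 2 for the 2 C2H2(g)): (2)·(-300.1) = -600.2 kcal
(2) reversed and × 3/2 (CH3COOH(l) must end up as a product; scale by 3/2 for the 3/2 CH3COOH(l)): (-3/2)·(-187.9) = +281.85 kcal
(3) × 1/2 (×1/2 to match 1/2 C5H12(l) in the target): (1/2)·(-775.5) = -387.75 kcal
Since enthalpy is a state function, ΔH_rxn = (-600.2) + (+281.85) + (-387.75) = -706.1 kcal

ΔH_rxn = -706.1 kcal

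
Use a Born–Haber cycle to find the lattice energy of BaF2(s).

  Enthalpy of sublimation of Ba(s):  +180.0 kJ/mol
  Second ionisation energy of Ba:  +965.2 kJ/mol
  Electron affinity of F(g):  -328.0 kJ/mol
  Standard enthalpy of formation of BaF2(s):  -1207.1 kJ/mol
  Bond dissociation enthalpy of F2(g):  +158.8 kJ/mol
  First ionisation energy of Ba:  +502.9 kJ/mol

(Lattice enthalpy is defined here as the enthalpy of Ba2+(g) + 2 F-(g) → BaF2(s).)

U = -2358.0 kJ/mol

ΔHf° = 1·ΔHsub + 1·(ΣIE) + 1·D(F2) + 2·EA + U
-1207.1 = 1·(+180.0) + 1·(+1468.1) + 1·(+158.8) + 2·(-328.0) + U
U = -1207.1 − (+1150.9) = -2358.0 kJ/mol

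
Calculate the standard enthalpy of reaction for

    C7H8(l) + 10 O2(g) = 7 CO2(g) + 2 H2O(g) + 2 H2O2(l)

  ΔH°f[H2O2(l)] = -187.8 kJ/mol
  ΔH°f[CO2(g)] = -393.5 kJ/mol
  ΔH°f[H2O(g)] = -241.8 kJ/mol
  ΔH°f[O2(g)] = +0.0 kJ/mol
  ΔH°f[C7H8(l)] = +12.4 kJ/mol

ΔH° = -3626.1 kJ/mol

Products: 7·(-393.5) + 2·(-241.8) + 2·(-187.8) = -3613.7
Reactants: 1·(+12.4) + 10·(+0.0) = +12.4
ΔH° = (-3613.7) − (+12.4) = -3626.1 kJ/mol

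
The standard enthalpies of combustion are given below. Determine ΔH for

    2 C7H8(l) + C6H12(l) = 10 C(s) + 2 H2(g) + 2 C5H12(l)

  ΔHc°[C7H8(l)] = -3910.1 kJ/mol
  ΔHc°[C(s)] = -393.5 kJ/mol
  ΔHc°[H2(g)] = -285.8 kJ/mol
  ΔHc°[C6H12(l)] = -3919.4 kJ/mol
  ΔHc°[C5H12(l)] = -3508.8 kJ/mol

With combustion enthalpies, reactants minus products:
= [2·(-3910.1) + 1·(-3919.4)] − [10·(-393.5) + 2·(-285.8) + 2·(-3508.8)]
= -215.4 kJ/mol

ΔH = -215.4 kJ/mol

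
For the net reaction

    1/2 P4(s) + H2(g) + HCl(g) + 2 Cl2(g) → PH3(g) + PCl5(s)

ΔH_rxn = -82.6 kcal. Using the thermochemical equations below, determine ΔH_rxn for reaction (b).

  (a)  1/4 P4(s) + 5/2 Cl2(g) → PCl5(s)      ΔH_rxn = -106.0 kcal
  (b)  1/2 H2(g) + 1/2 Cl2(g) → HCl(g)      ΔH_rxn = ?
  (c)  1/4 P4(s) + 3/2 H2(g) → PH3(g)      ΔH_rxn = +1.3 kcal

(a) as written (PCl5(s) already on the product side): -106.0 kcal
(b) reversed (HCl(g) must end up as a reactant): contributes −x
(c) as written (PH3(g) already on the product side): +1.3 kcal
-82.6 = (-106.0) + (+1.3) − x
x = (-82.6 − (-104.7)) / (-1) = -22.1 kcal

ΔH_rxn = -22.1 kcal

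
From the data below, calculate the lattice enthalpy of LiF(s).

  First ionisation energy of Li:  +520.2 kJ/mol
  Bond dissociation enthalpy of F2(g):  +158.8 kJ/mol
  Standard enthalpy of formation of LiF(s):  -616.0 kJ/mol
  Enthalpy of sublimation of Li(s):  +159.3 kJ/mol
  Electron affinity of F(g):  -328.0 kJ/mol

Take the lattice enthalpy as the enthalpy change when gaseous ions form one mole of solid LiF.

U = -1046.9 kJ/mol

ΔHf° = 1·ΔHsub + 1·(ΣIE) + 1/2·D(F2) + 1·EA + U
-616.0 = 1·(+159.3) + 1·(+520.2) + 1/2·(+158.8) + 1·(-328.0) + U
U = -616.0 − (+430.9) = -1046.9 kJ/mol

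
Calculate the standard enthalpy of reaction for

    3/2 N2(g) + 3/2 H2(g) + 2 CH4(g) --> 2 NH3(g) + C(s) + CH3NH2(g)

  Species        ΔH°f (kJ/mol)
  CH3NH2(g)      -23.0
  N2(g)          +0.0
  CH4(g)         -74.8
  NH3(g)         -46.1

Products: 2·(-46.1) + 1·(+0.0) + 1·(-23.0) = -115.2
Reactants: 3/2·(+0.0) + 3/2·(+0.0) + 2·(-74.8) = -149.6
ΔH_rxn = (-115.2) − (-149.6) = 34.4 kJ/mol

ΔH_rxn = 34.4 kJ/mol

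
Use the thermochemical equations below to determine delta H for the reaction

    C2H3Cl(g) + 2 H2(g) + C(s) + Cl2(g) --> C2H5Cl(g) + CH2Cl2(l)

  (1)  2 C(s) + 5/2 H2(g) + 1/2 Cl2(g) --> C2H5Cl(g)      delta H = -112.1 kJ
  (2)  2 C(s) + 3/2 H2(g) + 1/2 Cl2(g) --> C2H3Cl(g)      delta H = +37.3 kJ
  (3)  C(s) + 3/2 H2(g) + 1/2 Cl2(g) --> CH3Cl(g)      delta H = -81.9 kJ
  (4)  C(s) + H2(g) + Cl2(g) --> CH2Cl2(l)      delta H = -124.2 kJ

delta H = -273.6 kJ

(1) as written (C2H5Cl(g) already on the product side): -112.1 kJ
(2) reversed (reverse to put C2H3Cl(g) on the reactant side): -37.3 kJ
(3): not needed (CH3Cl(g) appears nowhere else).
(4) as written (CH2Cl2(l) already on the product side): -124.2 kJ
By Hess's law, delta H = (1)·(-112.1) + (-1)·(+37.3) + (1)·(-124.2) = -273.6 kJ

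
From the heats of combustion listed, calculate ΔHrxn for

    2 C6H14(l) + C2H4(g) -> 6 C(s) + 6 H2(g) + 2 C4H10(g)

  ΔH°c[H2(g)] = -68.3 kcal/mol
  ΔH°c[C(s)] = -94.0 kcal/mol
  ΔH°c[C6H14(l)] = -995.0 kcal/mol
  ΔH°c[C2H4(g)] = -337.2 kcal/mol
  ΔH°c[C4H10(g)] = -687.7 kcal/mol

Using ΔH = Σ nΔHc°(reactants) − Σ nΔHc°(products):
= [2·(-995.0) + 1·(-337.2)] − [6·(-94.0) + 6·(-68.3) + 2·(-687.7)]
= 22.0 kcal/mol

ΔHrxn = 22.0 kcal/mol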